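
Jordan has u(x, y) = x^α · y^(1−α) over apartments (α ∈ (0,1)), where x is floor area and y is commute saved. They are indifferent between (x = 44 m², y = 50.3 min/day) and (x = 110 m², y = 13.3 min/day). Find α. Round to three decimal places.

α ≈ 0.592

Set the two utilities equal: 44^α·50.3^(1−α) = 110^α·13.3^(1−α).
(44/110)^α = (13.3/50.3)^(1−α); take logs: α·ln(44/110) = (1−α)·ln(13.3/50.3), i.e. α·-0.916291 = (1−α)·-1.330241.
Thus α·(-2.246532) = -1.330241, so α = -1.330241/-2.246532 ≈ 0.592.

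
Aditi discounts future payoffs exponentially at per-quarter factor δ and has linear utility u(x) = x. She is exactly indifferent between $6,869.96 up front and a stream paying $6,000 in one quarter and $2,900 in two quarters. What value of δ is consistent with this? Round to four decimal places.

The stream is worth 6000δ + 2900δ² today, so 6000δ + 2900δ² = 6869.96.
Rearranged: 2900δ² + 6000δ − 6869.96 = 0.
By the quadratic formula (taking the positive root), δ = (−6000 + √115691536.00) / 5800 ≈ 0.8200.

δ ≈ 0.8200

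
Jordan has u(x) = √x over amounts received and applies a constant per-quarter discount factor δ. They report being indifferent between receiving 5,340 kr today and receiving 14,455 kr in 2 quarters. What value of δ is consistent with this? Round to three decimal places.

δ ≈ 0.780

Equating discounted utilities: u(5340) = δ^2·u(14455) ⇒ δ^2 = u(5340)/u(14455).
Since u(x) = √x, δ^2 = √(5340/14455) = 0.60780.
Taking the square root: δ = 0.60780^(1/2) ≈ 0.780.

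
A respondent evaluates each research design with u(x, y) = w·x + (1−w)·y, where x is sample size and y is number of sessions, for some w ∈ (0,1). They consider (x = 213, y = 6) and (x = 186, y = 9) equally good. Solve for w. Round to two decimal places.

w = 0.10

Indifference: w·213 + (1−w)·6 = w·186 + (1−w)·9.
Rearranging, 27·w − 3·(1−w) = 0.
Hence w = 3/(27+3) = 3/30 = 0.10.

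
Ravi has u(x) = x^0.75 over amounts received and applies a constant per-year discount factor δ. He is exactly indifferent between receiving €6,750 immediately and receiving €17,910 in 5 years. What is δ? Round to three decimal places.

Equating discounted utilities: u(6750) = δ^5·u(17910) ⇒ δ^5 = u(6750)/u(17910).
With u(x) = x^0.75: δ^5 = 6750^0.75/17910^0.75 = (6750/17910)^0.75 = 0.48101.
Hence δ = (0.48101)^(1/5) = 0.86384.

δ ≈ 0.864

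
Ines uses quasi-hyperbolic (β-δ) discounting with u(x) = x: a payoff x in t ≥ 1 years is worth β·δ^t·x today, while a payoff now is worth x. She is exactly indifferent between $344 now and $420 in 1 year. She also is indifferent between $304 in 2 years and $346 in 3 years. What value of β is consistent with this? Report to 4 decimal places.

The second indifference involves only future payoffs, so β cancels: β·δ^2·304 = β·δ^3·346, giving δ = 304/346 = 0.87861.
Now use the now-vs-future pair: 344 = β·δ·420 gives β = 344/(0.87861·420) ≈ 0.9322.

β ≈ 0.9322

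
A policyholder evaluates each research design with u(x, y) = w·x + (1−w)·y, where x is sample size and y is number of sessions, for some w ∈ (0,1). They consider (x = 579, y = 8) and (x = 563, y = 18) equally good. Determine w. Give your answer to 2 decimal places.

w = 0.38

u(579,8) = u(563,18) means w·579 + (1−w)·8 = w·563 + (1−w)·18.
w·(579−563) = (1−w)·(18−8), i.e. w·16 = (1−w)·10.
Hence w = 10/(16+10) = 10/26 = 0.38.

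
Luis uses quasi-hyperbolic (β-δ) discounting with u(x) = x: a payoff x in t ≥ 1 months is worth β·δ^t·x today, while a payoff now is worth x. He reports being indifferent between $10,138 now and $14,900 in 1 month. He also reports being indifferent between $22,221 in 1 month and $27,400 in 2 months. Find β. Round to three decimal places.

β ≈ 0.839

From the later pair, β·δ^1·22221 = β·δ^2·27400; dividing through, δ = 22221/27400 = 0.81099.
The first indifference: 10138 = β·δ·14900, so β = 10138/(δ·14900) = 10138/(0.81099·14900) ≈ 0.839.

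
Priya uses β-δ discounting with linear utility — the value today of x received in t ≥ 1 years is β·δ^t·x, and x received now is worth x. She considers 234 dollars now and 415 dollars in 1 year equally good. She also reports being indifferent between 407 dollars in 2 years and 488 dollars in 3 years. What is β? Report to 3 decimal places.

Both payoffs in the second observation are in the future, so β drops out: δ^2·407 = δ^3·488 ⇒ δ = 407/488 = 0.83402.
Now use the now-vs-future pair: 234 = β·δ·415 gives β = 234/(0.83402·415) ≈ 0.676.

β ≈ 0.676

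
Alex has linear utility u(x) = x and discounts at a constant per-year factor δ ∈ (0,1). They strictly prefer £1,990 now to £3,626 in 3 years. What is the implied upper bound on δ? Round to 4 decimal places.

δ < 0.8187

Under u(x) = x this choice says 1990 > δ^3·3626.
Dividing by 3626: δ^3 < 0.54881. Both sides are positive, so the cube root keeps the direction.
δ < (1990/3626)^(1/3) ≈ 0.8187.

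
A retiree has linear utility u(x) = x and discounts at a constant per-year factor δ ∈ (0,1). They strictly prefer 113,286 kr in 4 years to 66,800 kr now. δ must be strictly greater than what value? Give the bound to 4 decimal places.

Under u(x) = x this choice says 66800 < δ^4·113286.
So δ^4 > 66800/113286 = 0.58966; taking the 4th root of both positive sides preserves the inequality.
δ > (66800/113286)^(1/4) ≈ 0.8763.

δ > 0.8763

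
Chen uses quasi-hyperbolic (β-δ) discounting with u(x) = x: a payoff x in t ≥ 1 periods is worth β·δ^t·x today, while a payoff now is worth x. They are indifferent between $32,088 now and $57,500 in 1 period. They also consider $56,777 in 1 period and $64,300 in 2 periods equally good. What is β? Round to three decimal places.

Both payoffs in the second observation are in the future, so β drops out: δ^1·56777 = δ^2·64300 ⇒ δ = 56777/64300 = 0.88300.
The first indifference: 32088 = β·δ·57500, so β = 32088/(δ·57500) = 32088/(0.88300·57500) ≈ 0.632.

β ≈ 0.632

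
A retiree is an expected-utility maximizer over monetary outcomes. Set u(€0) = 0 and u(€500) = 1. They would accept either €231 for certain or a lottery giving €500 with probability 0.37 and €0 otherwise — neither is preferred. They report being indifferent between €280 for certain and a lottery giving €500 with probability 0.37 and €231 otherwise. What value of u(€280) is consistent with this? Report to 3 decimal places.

The first gamble pins u(€231): it must equal 0.37·1 + 0.63·0 = 0.37.
Then u(€280) = 0.37·u(€500) + 0.63·u(€231) = 0.37·1.00 + 0.63·0.37 = 0.6031.

0.603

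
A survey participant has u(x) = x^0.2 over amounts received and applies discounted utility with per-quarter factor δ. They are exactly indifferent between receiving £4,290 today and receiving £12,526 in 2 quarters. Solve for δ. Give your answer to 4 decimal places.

Equating discounted utilities: u(4290) = δ^2·u(12526) ⇒ δ^2 = u(4290)/u(12526).
Since u(x) = x^0.2, δ^2 = (4290/12526)^0.2 = 0.34249^0.2 = 0.80710.
So δ = 0.80710^(1/2) ≈ 0.8984.

δ ≈ 0.8984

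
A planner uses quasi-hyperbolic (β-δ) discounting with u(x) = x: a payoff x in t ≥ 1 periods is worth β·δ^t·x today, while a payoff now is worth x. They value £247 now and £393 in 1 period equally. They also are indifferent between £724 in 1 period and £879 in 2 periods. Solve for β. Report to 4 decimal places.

The second indifference involves only future payoffs, so β cancels: β·δ^1·724 = β·δ^2·879, giving δ = 724/879 = 0.82366.
Substituting δ into 247 = β·δ·393: β = 247/(323.700) ≈ 0.7631.

β ≈ 0.7631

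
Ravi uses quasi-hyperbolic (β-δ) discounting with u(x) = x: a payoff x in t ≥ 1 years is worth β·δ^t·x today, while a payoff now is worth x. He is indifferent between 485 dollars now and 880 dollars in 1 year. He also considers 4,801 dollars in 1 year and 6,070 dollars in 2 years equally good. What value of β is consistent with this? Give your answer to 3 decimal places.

β ≈ 0.697

Both payoffs in the second observation are in the future, so β drops out: δ^1·4801 = δ^2·6070 ⇒ δ = 4801/6070 = 0.79094.
The first indifference: 485 = β·δ·880, so β = 485/(δ·880) = 485/(0.79094·880) ≈ 0.697.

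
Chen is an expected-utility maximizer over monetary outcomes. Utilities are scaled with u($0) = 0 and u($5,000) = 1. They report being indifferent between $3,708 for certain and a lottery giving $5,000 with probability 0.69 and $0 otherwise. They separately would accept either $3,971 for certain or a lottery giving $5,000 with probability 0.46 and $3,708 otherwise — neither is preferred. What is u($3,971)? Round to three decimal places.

First, u($3,708) = 0.69·u($5,000) + 0.31·u($0) = 0.69.
Chaining: u($3,971) = 0.46·1.00 + 0.54·0.69 = 0.8326.

0.833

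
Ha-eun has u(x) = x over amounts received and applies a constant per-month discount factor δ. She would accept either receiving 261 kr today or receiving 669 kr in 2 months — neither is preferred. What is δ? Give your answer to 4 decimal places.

δ ≈ 0.6246

The payoff in 2 months is discounted by δ^2, so u(261) = δ^2·u(669) and δ^2 = u(261)/u(669).
With u(x) = x: δ^2 = 261/669 = 0.39013.
So δ = 0.39013^(1/2) ≈ 0.6246.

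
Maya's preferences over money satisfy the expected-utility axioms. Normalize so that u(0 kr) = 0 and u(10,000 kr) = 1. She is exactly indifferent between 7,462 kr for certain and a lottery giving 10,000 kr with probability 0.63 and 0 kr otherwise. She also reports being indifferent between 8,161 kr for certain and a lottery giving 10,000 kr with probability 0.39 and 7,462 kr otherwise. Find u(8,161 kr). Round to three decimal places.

0.774

From the first indifference, u(7,462 kr) = 0.63·u(10,000 kr) + 0.37·u(0 kr) = 0.63·1 + 0.37·0 = 0.63.
The second indifference gives u(8,161 kr) = 0.39·u(10,000 kr) + 0.61·u(7,462 kr) = 0.39·1.00 + 0.61·0.63 = 0.7743.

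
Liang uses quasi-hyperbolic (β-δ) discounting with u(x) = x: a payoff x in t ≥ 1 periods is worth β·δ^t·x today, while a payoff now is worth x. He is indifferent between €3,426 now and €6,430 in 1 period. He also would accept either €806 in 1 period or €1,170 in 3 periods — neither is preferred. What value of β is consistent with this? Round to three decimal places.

β ≈ 0.642

Both payoffs in the second observation are in the future, so β drops out: δ^1·806 = δ^3·1170 ⇒ δ^2 = 806/1170 = 0.68889, so δ = 0.82999.
Now use the now-vs-future pair: 3426 = β·δ·6430 gives β = 3426/(0.82999·6430) ≈ 0.642.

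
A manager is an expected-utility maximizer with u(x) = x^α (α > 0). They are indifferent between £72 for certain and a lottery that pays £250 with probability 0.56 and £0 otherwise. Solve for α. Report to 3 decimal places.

EU(lottery) = 0.56·250^α + 0.44·0 = 0.56·250^α.
Indifference: 72^α = 0.56·250^α, so (72/250)^α = 0.56.
Taking logs: α·ln(72/250) = ln(0.56), so α = -0.579818 / -1.244795 ≈ 0.466.

α ≈ 0.466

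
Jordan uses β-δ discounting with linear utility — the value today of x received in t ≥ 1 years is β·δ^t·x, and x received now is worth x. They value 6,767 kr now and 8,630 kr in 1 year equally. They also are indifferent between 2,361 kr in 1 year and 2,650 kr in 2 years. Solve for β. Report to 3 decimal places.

β ≈ 0.880

From the later pair, β·δ^1·2361 = β·δ^2·2650; dividing through, δ = 2361/2650 = 0.89094.
Now use the now-vs-future pair: 6767 = β·δ·8630 gives β = 6767/(0.89094·8630) ≈ 0.880.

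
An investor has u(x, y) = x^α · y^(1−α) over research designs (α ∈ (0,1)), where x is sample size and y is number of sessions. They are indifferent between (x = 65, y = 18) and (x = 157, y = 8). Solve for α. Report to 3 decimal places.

α ≈ 0.479

Indifference: 65^α · 18^(1−α) = 157^α · 8^(1−α).
Taking logs: α·ln 65 + (1−α)·ln 18 = α·ln 157 + (1−α)·ln 8, i.e. α·-0.881859 = (1−α)·-0.810930.
With A = -0.881859 and B = -0.810930: α·A = (1−α)·B, so α = B/(A+B) = -0.810930/-1.692789 ≈ 0.479.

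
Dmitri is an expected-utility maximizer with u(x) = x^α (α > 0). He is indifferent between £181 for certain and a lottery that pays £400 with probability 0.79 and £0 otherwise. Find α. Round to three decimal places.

α ≈ 0.297

EU(lottery) = 0.79·400^α + 0.21·0 = 0.79·400^α.
Indifference: 181^α = 0.79·400^α, so (181/400)^α = 0.79.
Taking logs: α·ln(181/400) = ln(0.79), so α = -0.235722 / -0.792968 ≈ 0.297.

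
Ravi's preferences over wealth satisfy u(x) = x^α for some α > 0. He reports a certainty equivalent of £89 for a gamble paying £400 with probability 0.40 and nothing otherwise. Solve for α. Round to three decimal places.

The lottery's expected utility is 0.40·u(400) + 0.60·u(0) = 0.40·400^α (since u(0) = 0 for α > 0).
Equating: 89^α = 0.40·400^α, i.e. 0.2225^α = 0.40.
Taking logs: α·ln(89/400) = ln(0.40), so α = -0.916291 / -1.502828 ≈ 0.610.

α ≈ 0.610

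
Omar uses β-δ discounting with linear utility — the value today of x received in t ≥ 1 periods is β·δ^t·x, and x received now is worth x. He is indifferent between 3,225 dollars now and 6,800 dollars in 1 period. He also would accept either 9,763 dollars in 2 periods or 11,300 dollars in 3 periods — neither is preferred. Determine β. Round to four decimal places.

β ≈ 0.5489

Both payoffs in the second observation are in the future, so β drops out: δ^2·9763 = δ^3·11300 ⇒ δ = 9763/11300 = 0.86398.
Now use the now-vs-future pair: 3225 = β·δ·6800 gives β = 3225/(0.86398·6800) ≈ 0.5489.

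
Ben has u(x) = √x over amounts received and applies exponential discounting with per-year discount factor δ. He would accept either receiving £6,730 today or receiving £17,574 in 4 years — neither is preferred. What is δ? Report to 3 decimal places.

δ ≈ 0.887

The payoff in 4 years is discounted by δ^4, so u(6730) = δ^4·u(17574) and δ^4 = u(6730)/u(17574).
With u(x) = √x: δ^4 = √6730/√17574 = √(6730/17574) = 0.61883.
Taking the 4th root: δ = 0.61883^(1/4) ≈ 0.887.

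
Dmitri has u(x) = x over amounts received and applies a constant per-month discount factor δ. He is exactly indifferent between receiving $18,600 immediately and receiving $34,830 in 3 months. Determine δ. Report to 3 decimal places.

δ ≈ 0.811

Indifference means u(18600) = δ^3 · u(34830), so δ^3 = u(18600)/u(34830).
With u(x) = x: δ^3 = 18600/34830 = 0.53402.
Taking the cube root: δ = 0.53402^(1/3) ≈ 0.811.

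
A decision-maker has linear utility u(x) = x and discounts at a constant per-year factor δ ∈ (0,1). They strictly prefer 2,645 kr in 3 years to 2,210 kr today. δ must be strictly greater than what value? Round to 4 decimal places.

δ > 0.9419

Under u(x) = x this choice says 2210 < δ^3·2645.
Dividing by 2645: δ^3 > 0.83554. Both sides are positive, so the cube root keeps the direction.
δ > (2210/2645)^(1/3) ≈ 0.9419.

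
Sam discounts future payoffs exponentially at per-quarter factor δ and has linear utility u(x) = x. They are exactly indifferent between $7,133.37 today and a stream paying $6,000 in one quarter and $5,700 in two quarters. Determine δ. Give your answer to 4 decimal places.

δ ≈ 0.7100

The stream is worth 6000δ + 5700δ² today, so 6000δ + 5700δ² = 7133.37.
That is, 5700δ² + 6000δ − 7133.37 = 0, a quadratic in δ.
By the quadratic formula (taking the positive root), δ = (−6000 + √198640836.00) / 11400 ≈ 0.7100.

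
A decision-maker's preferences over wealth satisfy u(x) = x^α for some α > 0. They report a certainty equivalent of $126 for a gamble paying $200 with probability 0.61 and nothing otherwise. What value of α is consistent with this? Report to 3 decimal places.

Since u(0) = 0, the lottery's EU is 0.61·200^α.
Setting u(126) equal to that: 126^α = 0.61·200^α ⇒ (126/200)^α = 0.61.
Take logs: α = ln 0.61 / ln(126/200) ≈ 1.06982.

α ≈ 1.070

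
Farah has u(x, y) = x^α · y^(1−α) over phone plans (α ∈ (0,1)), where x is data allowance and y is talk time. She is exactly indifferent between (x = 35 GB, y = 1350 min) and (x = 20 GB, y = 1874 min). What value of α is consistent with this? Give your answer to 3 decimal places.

The Cobb–Douglas utilities coincide, so 35^α·1350^(1−α) = 20^α·1874^(1−α).
(35/20)^α = (1874/1350)^(1−α); take logs: α·ln(35/20) = (1−α)·ln(1874/1350), i.e. α·0.559616 = (1−α)·0.327971.
Thus α·(0.887587) = 0.327971, so α = 0.327971/0.887587 ≈ 0.370.

α ≈ 0.370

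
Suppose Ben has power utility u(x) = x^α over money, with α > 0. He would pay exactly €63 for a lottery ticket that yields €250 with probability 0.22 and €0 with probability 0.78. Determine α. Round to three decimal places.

α ≈ 1.099

Since u(0) = 0, the lottery's EU is 0.22·250^α.
Setting u(63) equal to that: 63^α = 0.22·250^α ⇒ (63/250)^α = 0.22.
Take logs: α = ln 0.22 / ln(63/250) ≈ 1.09853.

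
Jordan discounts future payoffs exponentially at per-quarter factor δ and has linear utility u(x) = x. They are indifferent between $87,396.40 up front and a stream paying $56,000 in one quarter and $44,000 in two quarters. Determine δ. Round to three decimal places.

The stream is worth 56000δ + 44000δ² today, so 56000δ + 44000δ² = 87396.40.
So 44000δ² + 56000δ − 87396.40 = 0.
By the quadratic formula (taking the positive root), δ = (−56000 + √18517766400.00) / 88000 ≈ 0.910.

δ ≈ 0.910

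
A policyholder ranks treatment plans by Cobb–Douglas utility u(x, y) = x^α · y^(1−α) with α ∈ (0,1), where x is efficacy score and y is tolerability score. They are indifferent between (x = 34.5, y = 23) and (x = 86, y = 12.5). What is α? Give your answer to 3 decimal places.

α ≈ 0.400

The Cobb–Douglas utilities coincide, so 34.5^α·23^(1−α) = 86^α·12.5^(1−α).
(34.5/86)^α = (12.5/23)^(1−α); take logs: α·ln(34.5/86) = (1−α)·ln(12.5/23), i.e. α·-0.913388 = (1−α)·-0.609766.
Thus α·(-1.523154) = -0.609766, so α = -0.609766/-1.523154 ≈ 0.400.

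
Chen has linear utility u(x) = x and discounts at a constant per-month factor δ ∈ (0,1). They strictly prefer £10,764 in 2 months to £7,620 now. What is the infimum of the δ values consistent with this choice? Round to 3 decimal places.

δ > 0.841

Comparing present values: 7620 < δ^2·10764.
So δ^2 > 7620/10764 = 0.70792; taking the square root of both positive sides preserves the inequality.
δ > 0.70792^(1/2) = 0.841.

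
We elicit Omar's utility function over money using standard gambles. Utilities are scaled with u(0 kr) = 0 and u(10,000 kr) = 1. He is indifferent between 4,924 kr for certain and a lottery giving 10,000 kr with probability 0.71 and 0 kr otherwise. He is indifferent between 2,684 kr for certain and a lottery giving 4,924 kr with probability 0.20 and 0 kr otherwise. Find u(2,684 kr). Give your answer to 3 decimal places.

From the first indifference, u(4,924 kr) = 0.71·u(10,000 kr) + 0.29·u(0 kr) = 0.71·1 + 0.29·0 = 0.71.
Chaining: u(2,684 kr) = 0.20·0.71 + 0.80·0.00 = 0.1420.

0.142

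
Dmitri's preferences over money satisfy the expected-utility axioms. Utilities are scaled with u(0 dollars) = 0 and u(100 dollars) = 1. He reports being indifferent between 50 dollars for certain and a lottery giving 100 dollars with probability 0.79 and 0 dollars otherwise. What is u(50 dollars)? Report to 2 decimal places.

0.79

The indifference gives u(50 dollars) = 0.79·u(100 dollars) + 0.21·u(0 dollars) = 0.79·1 + 0.21·0 = 0.79.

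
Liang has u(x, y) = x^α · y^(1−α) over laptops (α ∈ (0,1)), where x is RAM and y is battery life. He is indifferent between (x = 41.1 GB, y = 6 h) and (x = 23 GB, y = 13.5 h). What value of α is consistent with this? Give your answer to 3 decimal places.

α ≈ 0.583

Indifference: 41.1^α · 6^(1−α) = 23^α · 13.5^(1−α).
Taking logs: α·ln 41.1 + (1−α)·ln 6 = α·ln 23 + (1−α)·ln 13.5, i.e. α·0.580514 = (1−α)·0.810930.
Thus α·(1.391444) = 0.810930, so α = 0.810930/1.391444 ≈ 0.583.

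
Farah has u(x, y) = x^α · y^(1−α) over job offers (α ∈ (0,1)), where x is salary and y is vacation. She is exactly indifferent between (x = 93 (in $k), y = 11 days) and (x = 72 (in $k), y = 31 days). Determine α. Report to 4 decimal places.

α ≈ 0.8019

Indifference: 93^α · 11^(1−α) = 72^α · 31^(1−α).
Taking logs: α·ln 93 + (1−α)·ln 11 = α·ln 72 + (1−α)·ln 31, i.e. α·0.2559334 = (1−α)·1.0360919.
So α/(1−α) = (1.0360919)/(0.2559334) = 4.0482872, and α = 4.0482872/5.0482872 ≈ 0.8019.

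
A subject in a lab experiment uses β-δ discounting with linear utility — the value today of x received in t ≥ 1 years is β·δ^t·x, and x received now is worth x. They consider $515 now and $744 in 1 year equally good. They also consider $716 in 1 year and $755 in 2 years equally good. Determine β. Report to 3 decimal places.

β ≈ 0.730

Both payoffs in the second observation are in the future, so β drops out: δ^1·716 = δ^2·755 ⇒ δ = 716/755 = 0.94834.
The first indifference: 515 = β·δ·744, so β = 515/(δ·744) = 515/(0.94834·744) ≈ 0.730.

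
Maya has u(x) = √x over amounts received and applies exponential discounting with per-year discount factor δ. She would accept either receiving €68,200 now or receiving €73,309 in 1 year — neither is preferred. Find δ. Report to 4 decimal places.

The payoff in 1 year is discounted by δ, so u(68200) = δ·u(73309) and δ = u(68200)/u(73309).
Since u(x) = √x, δ = √(68200/73309) = 0.96453.

δ ≈ 0.9645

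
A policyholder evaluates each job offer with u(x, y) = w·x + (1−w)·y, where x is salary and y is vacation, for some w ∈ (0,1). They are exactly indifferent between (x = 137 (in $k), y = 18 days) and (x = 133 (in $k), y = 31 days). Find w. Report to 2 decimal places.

w = 0.76

u(137,18) = u(133,31) means w·137 + (1−w)·18 = w·133 + (1−w)·31.
w·(137−133) = (1−w)·(31−18), i.e. w·4 = (1−w)·13.
So w/(1−w) = 13/4 = 3.2500, giving w = 13/(4+13) = 0.76.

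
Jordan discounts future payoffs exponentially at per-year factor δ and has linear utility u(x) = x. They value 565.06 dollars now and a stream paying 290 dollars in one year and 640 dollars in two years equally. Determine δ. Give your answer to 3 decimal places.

Equating present values: 565.06 = 290δ + 640δ².
That is, 640δ² + 290δ − 565.06 = 0, a quadratic in δ.
The positive root is δ = [−290 + √(290² + 4·640·565.06)] / (2·640) = (−290 + 1237.196)/1280 ≈ 0.740.

δ ≈ 0.740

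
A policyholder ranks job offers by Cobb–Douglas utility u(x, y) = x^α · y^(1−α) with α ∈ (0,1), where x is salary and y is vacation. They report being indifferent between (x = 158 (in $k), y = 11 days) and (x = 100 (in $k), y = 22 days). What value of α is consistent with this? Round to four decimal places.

The Cobb–Douglas utilities coincide, so 158^α·11^(1−α) = 100^α·22^(1−α).
Taking logs: α·ln 158 + (1−α)·ln 11 = α·ln 100 + (1−α)·ln 22, i.e. α·0.4574248 = (1−α)·0.6931472.
So α/(1−α) = (0.6931472)/(0.4574248) = 1.5153249, and α = 1.5153249/2.5153249 ≈ 0.6024.

α ≈ 0.6024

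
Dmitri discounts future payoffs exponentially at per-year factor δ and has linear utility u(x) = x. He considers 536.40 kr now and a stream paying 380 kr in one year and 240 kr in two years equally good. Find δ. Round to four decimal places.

δ ≈ 0.9000

Present value of the stream is 380·δ + 240·δ². Indifference gives 380δ + 240δ² = 536.40.
That is, 240δ² + 380δ − 536.40 = 0, a quadratic in δ.
The positive root is δ = [−380 + √(380² + 4·240·536.40)] / (2·240) = (−380 + 812.000)/480 ≈ 0.9000.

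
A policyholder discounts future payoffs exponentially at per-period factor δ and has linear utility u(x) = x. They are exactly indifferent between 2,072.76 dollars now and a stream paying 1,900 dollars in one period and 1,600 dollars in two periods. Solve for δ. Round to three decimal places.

δ ≈ 0.690

Present value of the stream is 1900·δ + 1600·δ². Indifference gives 1900δ + 1600δ² = 2072.76.
So 1600δ² + 1900δ − 2072.76 = 0.
By the quadratic formula (taking the positive root), δ = (−1900 + √16875664.00) / 3200 ≈ 0.690.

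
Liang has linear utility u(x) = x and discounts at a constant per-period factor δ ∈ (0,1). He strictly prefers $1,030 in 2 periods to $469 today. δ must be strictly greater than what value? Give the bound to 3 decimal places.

Under u(x) = x this choice says 469 < δ^2·1030.
So δ^2 > 469/1030 = 0.45534; taking the square root of both positive sides preserves the inequality.
δ > (469/1030)^(1/2) ≈ 0.675.

δ > 0.675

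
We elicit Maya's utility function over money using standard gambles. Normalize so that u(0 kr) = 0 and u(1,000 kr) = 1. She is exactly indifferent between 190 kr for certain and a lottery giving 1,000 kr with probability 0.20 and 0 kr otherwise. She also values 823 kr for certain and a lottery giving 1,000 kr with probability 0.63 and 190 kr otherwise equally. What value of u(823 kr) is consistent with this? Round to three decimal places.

From the first indifference, u(190 kr) = 0.20·u(1,000 kr) + 0.80·u(0 kr) = 0.20·1 + 0.80·0 = 0.20.
Chaining: u(823 kr) = 0.63·1.00 + 0.37·0.20 = 0.7040.

0.704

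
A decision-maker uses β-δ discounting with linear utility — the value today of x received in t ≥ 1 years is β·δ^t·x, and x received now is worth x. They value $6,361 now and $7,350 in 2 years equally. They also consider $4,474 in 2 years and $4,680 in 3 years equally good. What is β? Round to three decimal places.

β ≈ 0.947

The second indifference involves only future payoffs, so β cancels: β·δ^2·4474 = β·δ^3·4680, giving δ = 4474/4680 = 0.95598.
The first indifference: 6361 = β·δ^2·7350, so β = 6361/(δ^2·7350) = 6361/(0.91390·7350) ≈ 0.947.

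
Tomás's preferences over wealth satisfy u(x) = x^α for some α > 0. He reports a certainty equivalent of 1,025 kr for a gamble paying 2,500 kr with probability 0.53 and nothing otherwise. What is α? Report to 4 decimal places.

α ≈ 0.7121

EU(lottery) = 0.53·2500^α + 0.47·0 = 0.53·2500^α.
Equating: 1025^α = 0.53·2500^α, i.e. 0.4100^α = 0.53.
Taking logs: α·ln(1025/2500) = ln(0.53), so α = -0.6348783 / -0.8915981 ≈ 0.7121.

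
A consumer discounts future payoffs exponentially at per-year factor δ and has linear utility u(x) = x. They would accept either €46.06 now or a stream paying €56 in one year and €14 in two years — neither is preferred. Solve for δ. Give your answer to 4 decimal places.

The stream is worth 56δ + 14δ² today, so 56δ + 14δ² = 46.06.
So 14δ² + 56δ − 46.06 = 0.
By the quadratic formula (taking the positive root), δ = (−56 + √5715.36) / 28 ≈ 0.7000.

δ ≈ 0.7000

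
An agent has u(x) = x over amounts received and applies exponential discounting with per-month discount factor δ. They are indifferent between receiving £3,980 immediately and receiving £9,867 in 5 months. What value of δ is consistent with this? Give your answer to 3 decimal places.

δ ≈ 0.834

Indifference means u(3980) = δ^5 · u(9867), so δ^5 = u(3980)/u(9867).
With u(x) = x: δ^5 = 3980/9867 = 0.40336.
So δ = 0.40336^(1/5) ≈ 0.834.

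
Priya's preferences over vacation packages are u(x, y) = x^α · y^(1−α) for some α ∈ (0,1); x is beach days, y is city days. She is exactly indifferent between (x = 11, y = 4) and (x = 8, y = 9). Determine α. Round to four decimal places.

α ≈ 0.7180

Set the two utilities equal: 11^α·4^(1−α) = 8^α·9^(1−α).
Rearrange to (11/8)^α = (9/4)^(1−α) and take logs: α·0.3184537 = (1−α)·0.8109302.
So α/(1−α) = (0.8109302)/(0.3184537) = 2.5464619, and α = 2.5464619/3.5464619 ≈ 0.7180.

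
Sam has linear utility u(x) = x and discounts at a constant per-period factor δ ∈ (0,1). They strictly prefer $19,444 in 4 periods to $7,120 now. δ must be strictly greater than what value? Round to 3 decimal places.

δ > 0.778

Under u(x) = x this choice says 7120 < δ^4·19444.
So δ^4 > 7120/19444 = 0.36618; taking the 4th root of both positive sides preserves the inequality.
δ > (7120/19444)^(1/4) ≈ 0.778.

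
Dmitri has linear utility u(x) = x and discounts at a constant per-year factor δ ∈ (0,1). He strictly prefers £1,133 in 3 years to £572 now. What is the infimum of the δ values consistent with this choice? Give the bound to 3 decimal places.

δ > 0.796

Comparing present values: 572 < δ^3·1133.
Dividing by 1133: δ^3 > 0.50485. Both sides are positive, so the cube root keeps the direction.
δ > 0.50485^(1/3) = 0.796.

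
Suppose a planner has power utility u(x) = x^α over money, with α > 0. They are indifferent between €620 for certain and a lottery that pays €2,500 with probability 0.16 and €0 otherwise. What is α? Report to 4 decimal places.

α ≈ 1.3143

The lottery's expected utility is 0.16·u(2500) + 0.84·u(0) = 0.16·2500^α (since u(0) = 0 for α > 0).
Equating: 620^α = 0.16·2500^α, i.e. 0.2480^α = 0.16.
Taking logs: α·ln(620/2500) = ln(0.16), so α = -1.8325815 / -1.3943265 ≈ 1.3143.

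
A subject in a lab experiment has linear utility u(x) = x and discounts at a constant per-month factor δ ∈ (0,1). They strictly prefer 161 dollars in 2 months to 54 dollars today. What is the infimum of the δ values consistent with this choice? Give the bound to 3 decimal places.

Under u(x) = x this choice says 54 < δ^2·161.
Dividing by 161: δ^2 > 0.33540. Both sides are positive, so the square root keeps the direction.
δ > (54/161)^(1/2) ≈ 0.579.

δ > 0.579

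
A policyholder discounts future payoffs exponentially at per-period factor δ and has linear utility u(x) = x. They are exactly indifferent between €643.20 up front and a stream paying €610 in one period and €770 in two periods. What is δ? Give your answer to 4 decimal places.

δ ≈ 0.6000

The stream is worth 610δ + 770δ² today, so 610δ + 770δ² = 643.20.
So 770δ² + 610δ − 643.20 = 0.
The positive root is δ = [−610 + √(610² + 4·770·643.20)] / (2·770) = (−610 + 1534.000)/1540 ≈ 0.6000.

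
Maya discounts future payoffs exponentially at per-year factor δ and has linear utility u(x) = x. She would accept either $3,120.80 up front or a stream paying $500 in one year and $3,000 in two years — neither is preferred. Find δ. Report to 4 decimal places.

δ ≈ 0.9400

The stream is worth 500δ + 3000δ² today, so 500δ + 3000δ² = 3120.80.
Rearranged: 3000δ² + 500δ − 3120.80 = 0.
δ = (−500 + √(500² + 4·3000·3120.80)) / (2·3000) = (−500 + √37699600.00) / 6000 ≈ 0.9400.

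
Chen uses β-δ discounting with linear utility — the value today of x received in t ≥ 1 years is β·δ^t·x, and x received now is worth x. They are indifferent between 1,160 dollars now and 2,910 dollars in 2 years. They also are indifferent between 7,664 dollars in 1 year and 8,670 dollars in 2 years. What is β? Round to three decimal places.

β ≈ 0.510

From the later pair, β·δ^1·7664 = β·δ^2·8670; dividing through, δ = 7664/8670 = 0.88397.
Substituting δ into 1160 = β·δ^2·2910: β = 1160/(2273.871) ≈ 0.510.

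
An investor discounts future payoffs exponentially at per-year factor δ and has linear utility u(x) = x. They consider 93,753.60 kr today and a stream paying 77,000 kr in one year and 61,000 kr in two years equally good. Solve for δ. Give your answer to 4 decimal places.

δ ≈ 0.7600

Present value of the stream is 77000·δ + 61000·δ². Indifference gives 77000δ + 61000δ² = 93753.60.
So 61000δ² + 77000δ − 93753.60 = 0.
The positive root is δ = [−77000 + √(77000² + 4·61000·93753.60)] / (2·61000) = (−77000 + 169720.000)/122000 ≈ 0.7600.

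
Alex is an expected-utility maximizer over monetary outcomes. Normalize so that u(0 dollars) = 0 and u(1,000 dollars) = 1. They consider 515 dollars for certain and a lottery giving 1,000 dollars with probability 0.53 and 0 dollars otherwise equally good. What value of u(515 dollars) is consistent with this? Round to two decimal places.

u(515 dollars) equals the lottery's expected utility: 0.53·1 + 0.47·0 = 0.53.

0.53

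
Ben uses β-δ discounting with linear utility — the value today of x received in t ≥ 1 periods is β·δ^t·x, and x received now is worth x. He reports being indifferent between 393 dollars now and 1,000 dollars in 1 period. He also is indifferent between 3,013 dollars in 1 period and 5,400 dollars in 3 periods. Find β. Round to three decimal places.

β ≈ 0.526

The second indifference involves only future payoffs, so β cancels: β·δ^1·3013 = β·δ^3·5400, giving δ^2 = 3013/5400 = 0.55796, so δ = 0.74697.
Now use the now-vs-future pair: 393 = β·δ·1000 gives β = 393/(0.74697·1000) ≈ 0.526.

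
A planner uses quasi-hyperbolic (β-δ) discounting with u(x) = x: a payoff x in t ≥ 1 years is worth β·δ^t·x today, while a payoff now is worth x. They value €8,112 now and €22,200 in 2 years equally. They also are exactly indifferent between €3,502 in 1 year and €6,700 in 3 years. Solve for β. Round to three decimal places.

The second indifference involves only future payoffs, so β cancels: β·δ^1·3502 = β·δ^3·6700, giving δ^2 = 3502/6700 = 0.52269, so δ = 0.72297.
Substituting δ into 8112 = β·δ^2·22200: β = 8112/(11603.642) ≈ 0.699.

β ≈ 0.699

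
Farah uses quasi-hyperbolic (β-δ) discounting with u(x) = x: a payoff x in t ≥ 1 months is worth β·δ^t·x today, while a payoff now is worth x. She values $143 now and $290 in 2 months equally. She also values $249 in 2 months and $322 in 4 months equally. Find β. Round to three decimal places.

β ≈ 0.638

The second indifference involves only future payoffs, so β cancels: β·δ^2·249 = β·δ^4·322, giving δ^2 = 249/322 = 0.77329, so δ = 0.87937.
Substituting δ into 143 = β·δ^2·290: β = 143/(224.255) ≈ 0.638.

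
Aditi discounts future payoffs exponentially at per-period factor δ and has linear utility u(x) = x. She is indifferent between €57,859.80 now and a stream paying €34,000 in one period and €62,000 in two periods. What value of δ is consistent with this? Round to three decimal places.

The stream is worth 34000δ + 62000δ² today, so 34000δ + 62000δ² = 57859.80.
So 62000δ² + 34000δ − 57859.80 = 0.
The positive root is δ = [−34000 + √(34000² + 4·62000·57859.80)] / (2·62000) = (−34000 + 124520.000)/124000 ≈ 0.730.

δ ≈ 0.730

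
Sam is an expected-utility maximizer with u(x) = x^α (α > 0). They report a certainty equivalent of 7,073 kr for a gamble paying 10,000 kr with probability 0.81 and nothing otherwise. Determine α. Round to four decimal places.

α ≈ 0.6085

The lottery's expected utility is 0.81·u(10000) + 0.19·u(0) = 0.81·10000^α (since u(0) = 0 for α > 0).
Equating: 7073^α = 0.81·10000^α, i.e. 0.7073^α = 0.81.
α = ln(0.81) / ln(7073/10000) = -0.2107210/-0.3463004 ≈ 0.6085.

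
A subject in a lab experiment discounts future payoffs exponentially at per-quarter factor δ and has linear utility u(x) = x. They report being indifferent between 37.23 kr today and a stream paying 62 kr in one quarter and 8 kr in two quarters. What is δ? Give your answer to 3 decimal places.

δ ≈ 0.560

Present value of the stream is 62·δ + 8·δ². Indifference gives 62δ + 8δ² = 37.23.
That is, 8δ² + 62δ − 37.23 = 0, a quadratic in δ.
The positive root is δ = [−62 + √(62² + 4·8·37.23)] / (2·8) = (−62 + 70.960)/16 ≈ 0.560.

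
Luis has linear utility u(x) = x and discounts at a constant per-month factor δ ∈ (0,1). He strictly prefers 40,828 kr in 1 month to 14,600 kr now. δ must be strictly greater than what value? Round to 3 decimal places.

Comparing present values: 14600 < δ·40828.
Dividing through by 40828 gives δ > 0.35760.

δ > 0.358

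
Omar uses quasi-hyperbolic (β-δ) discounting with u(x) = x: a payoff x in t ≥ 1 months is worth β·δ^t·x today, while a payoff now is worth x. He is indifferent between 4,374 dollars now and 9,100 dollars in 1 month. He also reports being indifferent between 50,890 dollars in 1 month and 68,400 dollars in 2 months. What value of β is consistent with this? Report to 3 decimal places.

β ≈ 0.646

Both payoffs in the second observation are in the future, so β drops out: δ^1·50890 = δ^2·68400 ⇒ δ = 50890/68400 = 0.74401.
The first indifference: 4374 = β·δ·9100, so β = 4374/(δ·9100) = 4374/(0.74401·9100) ≈ 0.646.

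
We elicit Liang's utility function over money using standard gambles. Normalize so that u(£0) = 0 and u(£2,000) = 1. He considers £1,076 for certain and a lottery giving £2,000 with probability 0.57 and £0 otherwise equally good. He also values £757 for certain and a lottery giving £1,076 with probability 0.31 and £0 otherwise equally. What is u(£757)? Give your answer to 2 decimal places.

From the first indifference, u(£1,076) = 0.57·u(£2,000) + 0.43·u(£0) = 0.57·1 + 0.43·0 = 0.57.
Chaining: u(£757) = 0.31·0.57 + 0.69·0.00 = 0.1767.

0.18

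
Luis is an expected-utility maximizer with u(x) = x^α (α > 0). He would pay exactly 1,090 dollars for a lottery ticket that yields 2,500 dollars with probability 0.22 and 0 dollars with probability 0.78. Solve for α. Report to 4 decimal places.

α ≈ 1.8240

The lottery's expected utility is 0.22·u(2500) + 0.78·u(0) = 0.22·2500^α (since u(0) = 0 for α > 0).
Indifference: 1090^α = 0.22·2500^α, so (1090/2500)^α = 0.22.
Take logs: α = ln 0.22 / ln(1090/2500) ≈ 1.824002.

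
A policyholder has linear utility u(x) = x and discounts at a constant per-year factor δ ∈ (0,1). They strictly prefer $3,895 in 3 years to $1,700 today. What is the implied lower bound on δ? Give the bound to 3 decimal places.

δ > 0.759

Comparing present values: 1700 < δ^3·3895.
Hence δ^3 > 1700/3895 = 0.43646, and x ↦ x^(1/3) is increasing on (0,∞).
δ > 0.43646^(1/3) = 0.759.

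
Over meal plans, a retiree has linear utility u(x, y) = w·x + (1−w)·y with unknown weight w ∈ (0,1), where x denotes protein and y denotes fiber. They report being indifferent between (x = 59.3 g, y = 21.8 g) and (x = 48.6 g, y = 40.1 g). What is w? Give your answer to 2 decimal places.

w = 0.63

Indifference: w·59.3 + (1−w)·21.8 = w·48.6 + (1−w)·40.1.
w·(59.3−48.6) = (1−w)·(40.1−21.8), i.e. w·10.7 = (1−w)·18.3.
Hence w = 18.3/(10.7+18.3) = 18.3/29 = 0.63.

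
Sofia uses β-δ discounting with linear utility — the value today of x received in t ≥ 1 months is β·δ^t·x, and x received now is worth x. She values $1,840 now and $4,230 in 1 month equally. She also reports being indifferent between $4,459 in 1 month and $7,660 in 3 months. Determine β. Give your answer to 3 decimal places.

β ≈ 0.570

The second indifference involves only future payoffs, so β cancels: β·δ^1·4459 = β·δ^3·7660, giving δ^2 = 4459/7660 = 0.58211, so δ = 0.76296.
Now use the now-vs-future pair: 1840 = β·δ·4230 gives β = 1840/(0.76296·4230) ≈ 0.570.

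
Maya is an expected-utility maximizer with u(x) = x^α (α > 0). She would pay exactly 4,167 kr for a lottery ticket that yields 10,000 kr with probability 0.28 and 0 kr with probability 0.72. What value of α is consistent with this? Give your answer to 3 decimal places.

Since u(0) = 0, the lottery's EU is 0.28·10000^α.
Indifference: 4167^α = 0.28·10000^α, so (4167/10000)^α = 0.28.
α = ln(0.28) / ln(4167/10000) = -1.272966/-0.875389 ≈ 1.454.

α ≈ 1.454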